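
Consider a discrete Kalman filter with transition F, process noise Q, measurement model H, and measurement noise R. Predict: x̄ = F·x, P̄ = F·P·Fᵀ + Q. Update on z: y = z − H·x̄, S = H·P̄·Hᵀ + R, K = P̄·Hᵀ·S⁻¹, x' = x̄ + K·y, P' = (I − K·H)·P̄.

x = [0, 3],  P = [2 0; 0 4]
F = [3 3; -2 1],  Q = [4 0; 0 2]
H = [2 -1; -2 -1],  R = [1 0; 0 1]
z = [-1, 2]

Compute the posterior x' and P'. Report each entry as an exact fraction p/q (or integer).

x̄ = F·x = [9, 3]
P̄ = F·P·Fᵀ + Q = [58 0; 0 14]
y = z − H·x̄ = [-16, 23]
S = H·P̄·Hᵀ + R = [247 -218; -218 247]
K = P̄·Hᵀ·S⁻¹ = [116/465 -116/465; -14/29 -14/29]
x' = x̄ + K·y = [-113/155, -11/29]
P' = (I − K·H)·P̄ = [58/465 0; 0 14/29]

x' = [-113/155, -11/29]
P' = [58/465 0; 0 14/29]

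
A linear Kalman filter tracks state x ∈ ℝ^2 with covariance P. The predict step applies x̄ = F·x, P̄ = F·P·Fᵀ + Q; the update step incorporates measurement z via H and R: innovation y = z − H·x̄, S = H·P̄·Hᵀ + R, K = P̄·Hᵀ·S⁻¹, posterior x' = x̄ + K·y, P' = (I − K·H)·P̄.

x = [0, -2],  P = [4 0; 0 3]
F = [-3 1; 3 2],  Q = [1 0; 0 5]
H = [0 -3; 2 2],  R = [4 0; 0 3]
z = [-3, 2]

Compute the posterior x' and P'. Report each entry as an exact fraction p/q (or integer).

x' = [-6872/45891, 45767/45891]
P' = [52940/45891 -19880/45891; -19880/45891 20156/45891]

x̄ = F·x = [-2, -4]
P̄ = F·P·Fᵀ + Q = [40 -30; -30 53]
y = z − H·x̄ = [-15, 14]
S = H·P̄·Hᵀ + R = [481 -138; -138 135]
K = P̄·Hᵀ·S⁻¹ = [4970/15297 22040/45891; -5039/15297 184/45891]
x' = x̄ + K·y = [-6872/45891, 45767/45891]
P' = (I − K·H)·P̄ = [52940/45891 -19880/45891; -19880/45891 20156/45891]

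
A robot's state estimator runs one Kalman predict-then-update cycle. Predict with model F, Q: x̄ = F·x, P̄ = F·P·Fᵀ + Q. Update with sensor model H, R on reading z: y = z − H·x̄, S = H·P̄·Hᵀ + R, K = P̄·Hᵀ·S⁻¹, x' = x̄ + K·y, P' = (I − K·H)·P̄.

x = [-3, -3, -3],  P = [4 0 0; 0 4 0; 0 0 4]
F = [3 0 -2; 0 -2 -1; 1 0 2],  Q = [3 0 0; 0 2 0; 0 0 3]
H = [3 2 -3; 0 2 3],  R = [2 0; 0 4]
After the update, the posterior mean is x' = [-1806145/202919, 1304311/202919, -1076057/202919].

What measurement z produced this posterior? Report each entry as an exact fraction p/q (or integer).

x̄ = F·x = [-3, 9, -9]
P̄ = F·P·Fᵀ + Q = [55 8 -4; 8 22 -8; -4 -8 23]
S = H·P̄·Hᵀ + R = [1056 -107; -107 203]
K = P̄·Hᵀ·S⁻¹ = [39607/202919 24875/202919; 20816/202919 30964/202919; -14020/202919 45589/202919]
x' − x̄ = [-1197388/202919, -521960/202919, 750214/202919] = K·y
y = (KᵀK)⁻¹·Kᵀ·(x' − x̄) = [-34, 6]
z = y + H·x̄ = [-34, 6] + [36, -9] = [2, -3]

z = [2, -3]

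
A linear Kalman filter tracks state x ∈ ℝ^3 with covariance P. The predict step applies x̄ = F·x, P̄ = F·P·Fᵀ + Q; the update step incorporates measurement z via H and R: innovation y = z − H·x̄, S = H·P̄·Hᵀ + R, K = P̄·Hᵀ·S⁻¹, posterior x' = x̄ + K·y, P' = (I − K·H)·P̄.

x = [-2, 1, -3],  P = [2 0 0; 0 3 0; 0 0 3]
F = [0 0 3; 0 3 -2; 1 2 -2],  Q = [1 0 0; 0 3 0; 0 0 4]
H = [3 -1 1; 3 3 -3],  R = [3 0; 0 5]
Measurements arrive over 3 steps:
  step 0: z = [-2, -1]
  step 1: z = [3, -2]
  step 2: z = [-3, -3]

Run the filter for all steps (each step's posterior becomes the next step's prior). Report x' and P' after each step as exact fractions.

step 0: x' = [-1615/2419, 2485/2419, 10896/16933], P' = [532/2419 -534/2419 -342/2419; -534/2419 46206/2419 44922/2419; -342/2419 44922/2419 313590/16933]
step 1: x' = [1887118677/3500208787, -235776858/3500208787, 3602649027/3500208787], P' = [766636357/3500208787 -52672446/3500208787 204587286/3500208787; -52672446/3500208787 16495475991/3500208787 15546724170/3500208787; 204587286/3500208787 15546724170/3500208787 16233877296/3500208787]
step 2: x' = [-173879480116845/183810845577733, -438792542747700/183810845577733, -37844755600977/16710076870703], P' = [40142373382285/183810845577733 -3885736170618/183810845577733 875975361402/16710076870703; -3885736170618/183810845577733 846353839861776/183810845577733 72450678145848/16710076870703; 875975361402/16710076870703 72450678145848/16710076870703 75769116451185/16710076870703]

step 0: x̄ = F·x = [-9, 9, 6]
step 0: P̄ = F·P·Fᵀ + Q = [28 -18 -18; -18 42 30; -18 30 30]
step 0: y = z − H·x̄ = [28, 17]
step 0: S = H·P̄·Hᵀ + R = [267 216; 216 365]
step 0: K = P̄·Hᵀ·S⁻¹ = [596/2419 204/2419; -962/2419 450/2419; -2682/16933 -918/16933]
step 0: x' = x̄ + K·y = [-1615/2419, 2485/2419, 10896/16933]
step 0: P' = (I − K·H)·P̄ = [532/2419 -534/2419 -342/2419; -534/2419 46206/2419 44922/2419; -342/2419 44922/2419 313590/16933]
step 1: x̄ = F·x = [32688/16933, 30393/16933, 1693/16933]
step 1: P̄ = F·P·Fᵀ + Q = [2839243/16933 948546/16933 -1998/16933; 948546/16933 442689/16933 44046/16933; -1998/16933 44046/16933 98576/16933]
step 1: y = z − H·x̄ = [-18565/16933, -218030/16933]
step 1: S = H·P̄·Hᵀ + R = [20353895/16933 29896932/16933; 29896932/16933 46826201/16933]
step 1: K = P̄·Hᵀ·S⁻¹ = [852389601/3500208787 305625975/3500208787; -368923053/3500208787 537647625/3500208787; 433638328/3500208787 -289539504/3500208787]
step 1: x' = x̄ + K·y = [1887118677/3500208787, -235776858/3500208787, 3602649027/3500208787]
step 1: P' = (I − K·H)·P̄ = [766636357/3500208787 -52672446/3500208787 204587286/3500208787; -52672446/3500208787 16495475991/3500208787 15546724170/3500208787; 204587286/3500208787 15546724170/3500208787 16233877296/3500208787]
step 2: x̄ = F·x = [10807947081/3500208787, -7912628628/3500208787, -5789733093/3500208787]
step 2: P̄ = F·P·Fᵀ + Q = [149605104451/3500208787 42517253754/3500208787 -3509156898/3500208787; 42517253754/3500208787 37334729424/3500208787 7873931520/3500208787; -3509156898/3500208787 7873931520/3500208787 20282052365/3500208787]
step 2: y = z − H·x̄ = [-45047363139/3500208787, -36555780999/3500208787]
step 2: S = H·P̄·Hᵀ + R = [1122657021257/3500208787 1496997647724/3500208787; 1496997647724/3500208787 2569242644471/3500208787]
step 2: K = P̄·Hᵀ·S⁻¹ = [44649528430965/183810845577733 15972544941747/183810845577733; -20351196256434/183810845577733 27306386452098/183810845577733; 1982121463181/16710076870703 -1465477766361/16710076870703]
step 2: x' = x̄ + K·y = [-173879480116845/183810845577733, -438792542747700/183810845577733, -37844755600977/16710076870703]
step 2: P' = (I − K·H)·P̄ = [40142373382285/183810845577733 -3885736170618/183810845577733 875975361402/16710076870703; -3885736170618/183810845577733 846353839861776/183810845577733 72450678145848/16710076870703; 875975361402/16710076870703 72450678145848/16710076870703 75769116451185/16710076870703]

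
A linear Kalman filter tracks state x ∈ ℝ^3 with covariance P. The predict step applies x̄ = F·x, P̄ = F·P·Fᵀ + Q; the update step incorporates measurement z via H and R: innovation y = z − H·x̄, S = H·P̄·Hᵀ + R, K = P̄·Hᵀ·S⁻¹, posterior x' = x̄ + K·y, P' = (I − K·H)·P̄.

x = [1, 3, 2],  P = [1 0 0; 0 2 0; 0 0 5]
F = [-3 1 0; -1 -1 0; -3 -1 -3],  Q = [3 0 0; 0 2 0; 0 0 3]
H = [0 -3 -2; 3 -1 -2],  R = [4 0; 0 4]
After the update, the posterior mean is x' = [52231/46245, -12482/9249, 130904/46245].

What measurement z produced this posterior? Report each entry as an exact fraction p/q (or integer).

x̄ = F·x = [0, -4, -12]
P̄ = F·P·Fᵀ + Q = [14 1 7; 1 5 5; 7 5 59]
S = H·P̄·Hᵀ + R = [345 240; 240 301]
K = P̄·Hᵀ·S⁻¹ = [-11597/46245 893/3083; -929/9249 124/3083; -15553/46245 -218/3083]
x' − x̄ = [52231/46245, 24514/9249, 685844/46245] = K·y
y = (KᵀK)⁻¹·Kᵀ·(x' − x̄) = [-38, -29]
z = y + H·x̄ = [-38, -29] + [36, 28] = [-2, -1]

z = [-2, -1]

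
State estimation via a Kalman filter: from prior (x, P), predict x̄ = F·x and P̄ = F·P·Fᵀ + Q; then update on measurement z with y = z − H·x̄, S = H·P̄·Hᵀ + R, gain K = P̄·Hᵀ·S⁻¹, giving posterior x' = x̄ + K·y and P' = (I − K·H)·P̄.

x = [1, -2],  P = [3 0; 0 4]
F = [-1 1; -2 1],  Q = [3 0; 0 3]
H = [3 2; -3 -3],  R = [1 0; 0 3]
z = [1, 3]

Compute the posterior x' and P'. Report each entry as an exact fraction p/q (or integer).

x̄ = F·x = [-3, -4]
P̄ = F·P·Fᵀ + Q = [10 10; 10 19]
y = z − H·x̄ = [18, -18]
S = H·P̄·Hᵀ + R = [287 -354; -354 444]
K = P̄·Hᵀ·S⁻¹ = [5/11 5/22; -101/352 -299/704]
x' = x̄ + K·y = [12/11, -535/352]
P' = (I − K·H)·P̄ = [10/11 -25/22; -25/22 1099/704]

x' = [12/11, -535/352]
P' = [10/11 -25/22; -25/22 1099/704]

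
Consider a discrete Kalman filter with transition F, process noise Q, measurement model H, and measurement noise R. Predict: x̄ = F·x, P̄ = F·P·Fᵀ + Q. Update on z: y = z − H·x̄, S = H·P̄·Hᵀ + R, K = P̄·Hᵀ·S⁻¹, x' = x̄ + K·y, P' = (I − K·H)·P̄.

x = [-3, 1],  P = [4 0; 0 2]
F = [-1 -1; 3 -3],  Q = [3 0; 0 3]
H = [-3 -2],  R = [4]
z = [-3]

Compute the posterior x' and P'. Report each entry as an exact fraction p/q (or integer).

x̄ = F·x = [2, -12]
P̄ = F·P·Fᵀ + Q = [9 -6; -6 57]
y = z − H·x̄ = [-21]
S = H·P̄·Hᵀ + R = [241]
K = P̄·Hᵀ·S⁻¹ = [-15/241; -96/241]
x' = x̄ + K·y = [797/241, -876/241]
P' = (I − K·H)·P̄ = [1944/241 -2886/241; -2886/241 4521/241]

x' = [797/241, -876/241]
P' = [1944/241 -2886/241; -2886/241 4521/241]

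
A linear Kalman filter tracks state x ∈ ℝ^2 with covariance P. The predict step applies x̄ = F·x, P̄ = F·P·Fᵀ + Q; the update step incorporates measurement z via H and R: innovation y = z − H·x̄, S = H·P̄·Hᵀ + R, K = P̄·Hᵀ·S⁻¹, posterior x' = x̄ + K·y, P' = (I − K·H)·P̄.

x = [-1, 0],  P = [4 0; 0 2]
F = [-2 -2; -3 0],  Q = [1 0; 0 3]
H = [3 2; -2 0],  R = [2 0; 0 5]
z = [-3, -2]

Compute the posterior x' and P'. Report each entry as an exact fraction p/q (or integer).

x' = [4069/9939, -6643/3313]
P' = [8230/9939 -3910/3313; -3910/3313 7179/3313]

x̄ = F·x = [2, 3]
P̄ = F·P·Fᵀ + Q = [25 24; 24 39]
y = z − H·x̄ = [-15, 2]
S = H·P̄·Hᵀ + R = [671 -246; -246 105]
K = P̄·Hᵀ·S⁻¹ = [205/3313 -3292/9939; 1314/3313 1564/3313]
x' = x̄ + K·y = [4069/9939, -6643/3313]
P' = (I − K·H)·P̄ = [8230/9939 -3910/3313; -3910/3313 7179/3313]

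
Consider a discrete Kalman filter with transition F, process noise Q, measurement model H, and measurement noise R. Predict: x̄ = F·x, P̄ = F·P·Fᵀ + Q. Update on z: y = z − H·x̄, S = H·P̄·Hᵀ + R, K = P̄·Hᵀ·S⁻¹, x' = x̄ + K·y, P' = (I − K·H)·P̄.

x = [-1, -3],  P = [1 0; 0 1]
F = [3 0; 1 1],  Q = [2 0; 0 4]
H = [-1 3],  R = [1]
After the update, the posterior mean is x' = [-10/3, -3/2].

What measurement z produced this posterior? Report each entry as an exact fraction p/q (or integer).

z = [-1]

x̄ = F·x = [-3, -4]
P̄ = F·P·Fᵀ + Q = [11 3; 3 6]
S = H·P̄·Hᵀ + R = [48]
K = P̄·Hᵀ·S⁻¹ = [-1/24; 5/16]
x' − x̄ = [-1/3, 5/2] = K·y
y = (KᵀK)⁻¹·Kᵀ·(x' − x̄) = [8]
z = y + H·x̄ = [8] + [-9] = [-1]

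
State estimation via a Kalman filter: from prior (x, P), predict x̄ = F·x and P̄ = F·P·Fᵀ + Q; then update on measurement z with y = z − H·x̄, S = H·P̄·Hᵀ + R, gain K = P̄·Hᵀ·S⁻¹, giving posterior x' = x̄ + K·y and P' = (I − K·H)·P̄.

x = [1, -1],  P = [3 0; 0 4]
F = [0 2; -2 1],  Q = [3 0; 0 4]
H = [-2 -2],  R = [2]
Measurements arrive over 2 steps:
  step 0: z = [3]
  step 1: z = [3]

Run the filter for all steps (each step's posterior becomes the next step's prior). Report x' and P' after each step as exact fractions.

step 0: x' = [-11/37, -137/111], P' = [217/37 -208/37; -208/37 652/111]
step 1: x' = [-61223/33585, 10667/33585], P' = [71093/33585 -64352/33585; -64352/33585 74348/33585]

step 0: x̄ = F·x = [-2, -3]
step 0: P̄ = F·P·Fᵀ + Q = [19 8; 8 20]
step 0: y = z − H·x̄ = [-7]
step 0: S = H·P̄·Hᵀ + R = [222]
step 0: K = P̄·Hᵀ·S⁻¹ = [-9/37; -28/111]
step 0: x' = x̄ + K·y = [-11/37, -137/111]
step 0: P' = (I − K·H)·P̄ = [217/37 -208/37; -208/37 652/111]
step 1: x̄ = F·x = [-274/111, -71/111]
step 1: P̄ = F·P·Fᵀ + Q = [2941/111 3800/111; 3800/111 6196/111]
step 1: y = z − H·x̄ = [-119/37]
step 1: S = H·P̄·Hᵀ + R = [22390/37]
step 1: K = P̄·Hᵀ·S⁻¹ = [-2247/11195; -3332/11195]
step 1: x' = x̄ + K·y = [-61223/33585, 10667/33585]
step 1: P' = (I − K·H)·P̄ = [71093/33585 -64352/33585; -64352/33585 74348/33585]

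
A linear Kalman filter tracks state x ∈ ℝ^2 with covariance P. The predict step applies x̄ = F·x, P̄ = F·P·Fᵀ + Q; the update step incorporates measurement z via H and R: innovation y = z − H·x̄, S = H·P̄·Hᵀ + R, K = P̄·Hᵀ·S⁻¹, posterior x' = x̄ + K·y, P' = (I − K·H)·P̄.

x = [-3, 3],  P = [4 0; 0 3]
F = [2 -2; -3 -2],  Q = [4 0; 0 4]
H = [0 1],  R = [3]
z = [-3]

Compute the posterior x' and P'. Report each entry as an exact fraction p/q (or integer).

x̄ = F·x = [-12, 3]
P̄ = F·P·Fᵀ + Q = [32 -12; -12 52]
y = z − H·x̄ = [-6]
S = H·P̄·Hᵀ + R = [55]
K = P̄·Hᵀ·S⁻¹ = [-12/55; 52/55]
x' = x̄ + K·y = [-588/55, -147/55]
P' = (I − K·H)·P̄ = [1616/55 -36/55; -36/55 156/55]

x' = [-588/55, -147/55]
P' = [1616/55 -36/55; -36/55 156/55]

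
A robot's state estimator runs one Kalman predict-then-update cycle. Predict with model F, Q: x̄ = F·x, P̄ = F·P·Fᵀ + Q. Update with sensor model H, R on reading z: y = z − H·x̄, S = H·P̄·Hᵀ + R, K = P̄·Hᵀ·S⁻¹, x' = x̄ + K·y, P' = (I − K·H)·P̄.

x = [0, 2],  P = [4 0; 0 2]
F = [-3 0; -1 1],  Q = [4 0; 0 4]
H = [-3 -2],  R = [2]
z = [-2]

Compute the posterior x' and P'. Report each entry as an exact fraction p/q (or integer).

x̄ = F·x = [0, 2]
P̄ = F·P·Fᵀ + Q = [40 12; 12 10]
y = z − H·x̄ = [2]
S = H·P̄·Hᵀ + R = [546]
K = P̄·Hᵀ·S⁻¹ = [-24/91; -4/39]
x' = x̄ + K·y = [-48/91, 70/39]
P' = (I − K·H)·P̄ = [184/91 -36/13; -36/13 166/39]

x' = [-48/91, 70/39]
P' = [184/91 -36/13; -36/13 166/39]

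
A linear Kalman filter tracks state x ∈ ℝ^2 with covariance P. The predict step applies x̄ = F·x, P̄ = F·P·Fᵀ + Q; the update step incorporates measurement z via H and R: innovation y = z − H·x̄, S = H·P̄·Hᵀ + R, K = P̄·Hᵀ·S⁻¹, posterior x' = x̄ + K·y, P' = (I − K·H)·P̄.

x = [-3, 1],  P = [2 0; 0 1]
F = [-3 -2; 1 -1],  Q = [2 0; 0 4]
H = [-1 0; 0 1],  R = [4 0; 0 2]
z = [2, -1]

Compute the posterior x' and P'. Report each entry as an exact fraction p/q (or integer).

x' = [-49/59, -83/59]
P' = [200/59 -8/59; -8/59 90/59]

x̄ = F·x = [7, -4]
P̄ = F·P·Fᵀ + Q = [24 -4; -4 7]
y = z − H·x̄ = [9, 3]
S = H·P̄·Hᵀ + R = [28 4; 4 9]
K = P̄·Hᵀ·S⁻¹ = [-50/59 -4/59; 2/59 45/59]
x' = x̄ + K·y = [-49/59, -83/59]
P' = (I − K·H)·P̄ = [200/59 -8/59; -8/59 90/59]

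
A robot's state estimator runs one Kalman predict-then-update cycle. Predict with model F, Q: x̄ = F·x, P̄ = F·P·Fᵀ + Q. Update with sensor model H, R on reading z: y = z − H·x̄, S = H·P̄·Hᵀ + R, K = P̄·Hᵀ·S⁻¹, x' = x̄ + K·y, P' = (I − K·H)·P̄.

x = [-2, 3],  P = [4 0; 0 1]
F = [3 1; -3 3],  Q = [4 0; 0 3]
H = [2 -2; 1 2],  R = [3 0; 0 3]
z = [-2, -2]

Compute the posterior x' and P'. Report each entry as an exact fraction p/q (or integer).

x̄ = F·x = [-3, 15]
P̄ = F·P·Fᵀ + Q = [41 -33; -33 48]
y = z − H·x̄ = [34, -29]
S = H·P̄·Hᵀ + R = [623 -176; -176 104]
K = P̄·Hᵀ·S⁻¹ = [458/1409 3491/11272; -240/1409 3579/11272]
x' = x̄ + K·y = [-10479/11272, 9/11272]
P' = (I − K·H)·P̄ = [7155/11272 1659/11272; 1659/11272 4539/11272]

x' = [-10479/11272, 9/11272]
P' = [7155/11272 1659/11272; 1659/11272 4539/11272]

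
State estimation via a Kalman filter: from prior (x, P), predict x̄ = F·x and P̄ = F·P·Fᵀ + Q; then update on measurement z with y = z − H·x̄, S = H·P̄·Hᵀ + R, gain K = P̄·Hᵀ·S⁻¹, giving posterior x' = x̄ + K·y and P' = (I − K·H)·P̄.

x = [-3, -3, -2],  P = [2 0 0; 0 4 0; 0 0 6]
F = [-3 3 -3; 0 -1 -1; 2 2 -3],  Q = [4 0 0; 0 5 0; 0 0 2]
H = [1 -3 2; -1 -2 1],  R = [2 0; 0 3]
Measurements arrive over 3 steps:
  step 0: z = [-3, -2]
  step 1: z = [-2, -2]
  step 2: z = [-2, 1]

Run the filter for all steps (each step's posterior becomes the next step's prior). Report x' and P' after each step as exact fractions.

step 0: x' = [56398/72375, -799/2895, -33698/14475], P' = [153712/72375 -6616/2895 -60062/14475; -6616/2895 4778/579 7814/579; -60062/14475 7814/579 65452/2895]
step 1: x' = [455704417/673601379, 40489739/61236489, -35225786/224533793], P' = [1941396290/673601379 -336202130/61236489 -2115417684/224533793; -336202130/61236489 1256235724/61236489 687850092/20412163; -2115417684/224533793 687850092/20412163 12548787846/224533793]
step 2: x' = [-11467344455724/12712535923693, -12824909200844/12712535923693, -24649357801404/12712535923693], P' = [38286738270932/12712535923693 -77800349493240/12712535923693 -132816133915906/12712535923693; -77800349493240/12712535923693 296946104910866/12712535923693 487490562897826/12712535923693; -132816133915906/12712535923693 487490562897826/12712535923693 807083783403028/12712535923693]

step 0: x̄ = F·x = [6, 5, -6]
step 0: P̄ = F·P·Fᵀ + Q = [112 6 66; 6 15 10; 66 10 80]
step 0: y = z − H·x̄ = [18, 20]
step 0: S = H·P̄·Hᵀ + R = [677 8; 8 107]
step 0: K = P̄·Hᵀ·S⁻¹ = [24646/72375 -41074/72375; -73/2895 -698/2895; 4204/14475 -1126/14475]
step 0: x' = x̄ + K·y = [56398/72375, -799/2895, -33698/14475]
step 0: P' = (I − K·H)·P̄ = [153712/72375 -6616/2895 -60062/14475; -6616/2895 4778/579 7814/579; -60062/14475 7814/579 65452/2895]
step 1: x̄ = F·x = [92117/24125, 37693/14475, 192772/24125]
step 1: P̄ = F·P·Fᵀ + Q = [588326/24125 114668/4825 611916/24125; 114668/4825 181957/2895 374838/4825; 611916/24125 374838/4825 2811606/24125]
step 1: y = z − H·x̄ = [-337446/24125, -13957/14475]
step 1: S = H·P̄·Hᵀ + R = [2047119/24125 194966/4825; 194966/4825 373237/2895]
step 1: K = P̄·Hᵀ·S⁻¹ = [171780238/673601379 -99022498/224533793; 11095625/61236489 -12524338/20412163; 141552486/224533793 -156165498/224533793]
step 1: x' = x̄ + K·y = [455704417/673601379, 40489739/61236489, -35225786/224533793]
step 1: P' = (I − K·H)·P̄ = [1941396290/673601379 -336202130/61236489 -2115417684/224533793; -336202130/61236489 1256235724/61236489 687850092/20412163; -2115417684/224533793 687850092/20412163 12548787846/224533793]
step 2: x̄ = F·x = [95360070/224533793, -339709771/673601379, 2119215166/673601379]
step 2: P̄ = F·P·Fᵀ + Q = [9034697600/224533793 13783294092/224533793 16851965730/224533793; 13783294092/224533793 100231069469/673601379 128089910686/673601379; 16851965730/224533793 128089910686/673601379 177385044368/673601379]
step 2: y = z − H·x̄ = [-6890842613/673601379, -612984373/224533793]
step 2: S = H·P̄·Hᵀ + R = [57116465123/673601379 7739007678/224533793; 7739007678/224533793 53120770387/224533793]
step 2: K = P̄·Hᵀ·S⁻¹ = [3027759459420/12712535923693 -5167391066786/12712535923693; 3171230784907/12712535923693 -9533765810222/12712535923693; 9439872098336/12712535923693 -11693736158906/12712535923693]
step 2: x' = x̄ + K·y = [-11467344455724/12712535923693, -12824909200844/12712535923693, -24649357801404/12712535923693]
step 2: P' = (I − K·H)·P̄ = [38286738270932/12712535923693 -77800349493240/12712535923693 -132816133915906/12712535923693; -77800349493240/12712535923693 296946104910866/12712535923693 487490562897826/12712535923693; -132816133915906/12712535923693 487490562897826/12712535923693 807083783403028/12712535923693]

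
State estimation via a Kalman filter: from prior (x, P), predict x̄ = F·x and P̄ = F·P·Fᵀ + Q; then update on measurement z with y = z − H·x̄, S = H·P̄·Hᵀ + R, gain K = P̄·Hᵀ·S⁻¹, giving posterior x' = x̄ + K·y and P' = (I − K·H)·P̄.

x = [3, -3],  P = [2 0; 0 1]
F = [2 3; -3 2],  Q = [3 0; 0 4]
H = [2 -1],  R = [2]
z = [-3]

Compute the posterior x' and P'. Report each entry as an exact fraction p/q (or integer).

x̄ = F·x = [-3, -15]
P̄ = F·P·Fᵀ + Q = [20 -6; -6 26]
y = z − H·x̄ = [-12]
S = H·P̄·Hᵀ + R = [132]
K = P̄·Hᵀ·S⁻¹ = [23/66; -19/66]
x' = x̄ + K·y = [-79/11, -127/11]
P' = (I − K·H)·P̄ = [131/33 239/33; 239/33 497/33]

x' = [-79/11, -127/11]
P' = [131/33 239/33; 239/33 497/33]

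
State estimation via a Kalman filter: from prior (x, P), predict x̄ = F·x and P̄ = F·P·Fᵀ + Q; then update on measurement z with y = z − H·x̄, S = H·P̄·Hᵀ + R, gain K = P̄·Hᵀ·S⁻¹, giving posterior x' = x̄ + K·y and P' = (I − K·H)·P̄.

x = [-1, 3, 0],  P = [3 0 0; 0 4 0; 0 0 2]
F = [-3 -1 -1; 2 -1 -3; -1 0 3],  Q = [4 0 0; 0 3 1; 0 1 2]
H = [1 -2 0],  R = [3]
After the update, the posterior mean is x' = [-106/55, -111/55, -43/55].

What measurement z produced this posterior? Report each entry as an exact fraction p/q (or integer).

z = [2]

x̄ = F·x = [0, -5, 1]
P̄ = F·P·Fᵀ + Q = [37 -8 3; -8 37 -23; 3 -23 23]
S = H·P̄·Hᵀ + R = [220]
K = P̄·Hᵀ·S⁻¹ = [53/220; -41/110; 49/220]
x' − x̄ = [-106/55, 164/55, -98/55] = K·y
y = (KᵀK)⁻¹·Kᵀ·(x' − x̄) = [-8]
z = y + H·x̄ = [-8] + [10] = [2]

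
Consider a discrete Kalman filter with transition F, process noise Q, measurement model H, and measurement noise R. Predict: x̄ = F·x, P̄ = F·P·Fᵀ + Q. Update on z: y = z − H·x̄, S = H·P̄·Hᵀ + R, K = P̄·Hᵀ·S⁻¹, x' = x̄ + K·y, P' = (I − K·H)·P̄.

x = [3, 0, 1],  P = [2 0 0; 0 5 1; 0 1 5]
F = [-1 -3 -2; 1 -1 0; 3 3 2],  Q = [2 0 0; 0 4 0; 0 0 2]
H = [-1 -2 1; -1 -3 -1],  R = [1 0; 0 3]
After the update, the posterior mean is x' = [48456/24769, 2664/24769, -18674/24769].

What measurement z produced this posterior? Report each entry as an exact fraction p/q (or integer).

z = [-3, -1]

x̄ = F·x = [-5, 3, 11]
P̄ = F·P·Fᵀ + Q = [81 15 -83; 15 11 -11; -83 -11 97]
S = H·P̄·Hᵀ + R = [493 136; 136 138]
K = P̄·Hᵀ·S⁻¹ = [-10462/24769 305/2914; -796/24769 -689/2914; 12646/24769 -1065/2914]
x' − x̄ = [172301/24769, -71643/24769, -291133/24769] = K·y
y = (KᵀK)⁻¹·Kᵀ·(x' − x̄) = [-13, 14]
z = y + H·x̄ = [-13, 14] + [10, -15] = [-3, -1]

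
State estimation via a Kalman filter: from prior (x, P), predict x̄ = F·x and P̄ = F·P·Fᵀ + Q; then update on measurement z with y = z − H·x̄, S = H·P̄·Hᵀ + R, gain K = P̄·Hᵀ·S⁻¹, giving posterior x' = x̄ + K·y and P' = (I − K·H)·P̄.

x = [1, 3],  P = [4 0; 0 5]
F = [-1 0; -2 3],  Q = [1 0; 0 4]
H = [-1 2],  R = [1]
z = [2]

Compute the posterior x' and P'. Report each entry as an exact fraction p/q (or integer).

x̄ = F·x = [-1, 7]
P̄ = F·P·Fᵀ + Q = [5 8; 8 65]
y = z − H·x̄ = [-13]
S = H·P̄·Hᵀ + R = [234]
K = P̄·Hᵀ·S⁻¹ = [11/234; 61/117]
x' = x̄ + K·y = [-29/18, 2/9]
P' = (I − K·H)·P̄ = [1049/234 265/117; 265/117 163/117]

x' = [-29/18, 2/9]
P' = [1049/234 265/117; 265/117 163/117]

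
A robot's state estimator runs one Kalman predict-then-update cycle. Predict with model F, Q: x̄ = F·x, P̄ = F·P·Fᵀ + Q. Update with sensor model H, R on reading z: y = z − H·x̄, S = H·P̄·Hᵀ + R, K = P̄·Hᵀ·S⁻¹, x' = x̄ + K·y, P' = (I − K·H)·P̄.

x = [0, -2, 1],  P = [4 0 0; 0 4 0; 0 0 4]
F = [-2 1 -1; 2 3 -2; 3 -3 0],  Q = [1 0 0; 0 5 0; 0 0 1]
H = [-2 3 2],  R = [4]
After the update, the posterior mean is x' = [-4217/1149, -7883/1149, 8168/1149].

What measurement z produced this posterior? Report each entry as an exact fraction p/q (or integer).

z = [1]

x̄ = F·x = [-3, -8, 6]
P̄ = F·P·Fᵀ + Q = [25 4 -36; 4 73 -12; -36 -12 73]
S = H·P̄·Hᵀ + R = [1149]
K = P̄·Hᵀ·S⁻¹ = [-110/1149; 187/1149; 182/1149]
x' − x̄ = [-770/1149, 1309/1149, 1274/1149] = K·y
y = (KᵀK)⁻¹·Kᵀ·(x' − x̄) = [7]
z = y + H·x̄ = [7] + [-6] = [1]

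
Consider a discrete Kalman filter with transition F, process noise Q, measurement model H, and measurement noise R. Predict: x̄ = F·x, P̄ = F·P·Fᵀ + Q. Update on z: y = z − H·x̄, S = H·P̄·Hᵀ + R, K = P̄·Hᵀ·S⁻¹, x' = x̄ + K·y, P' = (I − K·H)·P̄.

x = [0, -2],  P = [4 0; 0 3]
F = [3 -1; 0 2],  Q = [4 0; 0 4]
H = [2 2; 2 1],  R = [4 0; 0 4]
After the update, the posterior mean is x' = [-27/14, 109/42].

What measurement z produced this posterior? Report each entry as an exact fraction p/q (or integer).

x̄ = F·x = [2, -4]
P̄ = F·P·Fᵀ + Q = [43 -6; -6 16]
S = H·P̄·Hᵀ + R = [192 168; 168 168]
K = P̄·Hᵀ·S⁻¹ = [-1/4 61/84; 2/3 -9/14]
x' − x̄ = [-55/14, 277/42] = K·y
y = (KᵀK)⁻¹·Kᵀ·(x' − x̄) = [7, -3]
z = y + H·x̄ = [7, -3] + [-4, 0] = [3, -3]

z = [3, -3]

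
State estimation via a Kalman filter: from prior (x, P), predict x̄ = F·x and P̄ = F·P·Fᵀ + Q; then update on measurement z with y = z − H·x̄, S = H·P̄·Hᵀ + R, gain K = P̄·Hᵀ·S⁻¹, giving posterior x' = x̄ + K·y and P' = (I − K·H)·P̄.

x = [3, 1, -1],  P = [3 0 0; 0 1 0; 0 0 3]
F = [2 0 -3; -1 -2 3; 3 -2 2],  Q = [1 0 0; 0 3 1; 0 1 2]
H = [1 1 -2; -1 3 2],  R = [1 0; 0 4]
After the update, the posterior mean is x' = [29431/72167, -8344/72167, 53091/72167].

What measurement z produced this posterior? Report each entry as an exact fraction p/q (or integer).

x̄ = F·x = [9, -8, 5]
P̄ = F·P·Fᵀ + Q = [40 -33 0; -33 37 14; 0 14 45]
S = H·P̄·Hᵀ + R = [136 -231; -231 923]
K = P̄·Hᵀ·S⁻¹ = [-25648/72167 -17287/72167; 17580/72167 17848/72167; -39656/72167 396/72167]
x' − x̄ = [-620072/72167, 568992/72167, -307744/72167] = K·y
y = (KᵀK)⁻¹·Kᵀ·(x' − x̄) = [8, 24]
z = y + H·x̄ = [8, 24] + [-9, -23] = [-1, 1]

z = [-1, 1]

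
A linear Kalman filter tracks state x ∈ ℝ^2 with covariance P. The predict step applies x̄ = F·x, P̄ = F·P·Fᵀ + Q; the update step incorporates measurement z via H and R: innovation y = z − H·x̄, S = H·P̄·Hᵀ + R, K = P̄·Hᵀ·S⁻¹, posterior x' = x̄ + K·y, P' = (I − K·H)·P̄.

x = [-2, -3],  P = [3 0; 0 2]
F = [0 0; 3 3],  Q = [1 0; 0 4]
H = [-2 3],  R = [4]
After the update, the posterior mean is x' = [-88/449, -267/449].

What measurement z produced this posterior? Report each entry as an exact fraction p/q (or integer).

z = [-1]

x̄ = F·x = [0, -15]
P̄ = F·P·Fᵀ + Q = [1 0; 0 49]
S = H·P̄·Hᵀ + R = [449]
K = P̄·Hᵀ·S⁻¹ = [-2/449; 147/449]
x' − x̄ = [-88/449, 6468/449] = K·y
y = (KᵀK)⁻¹·Kᵀ·(x' − x̄) = [44]
z = y + H·x̄ = [44] + [-45] = [-1]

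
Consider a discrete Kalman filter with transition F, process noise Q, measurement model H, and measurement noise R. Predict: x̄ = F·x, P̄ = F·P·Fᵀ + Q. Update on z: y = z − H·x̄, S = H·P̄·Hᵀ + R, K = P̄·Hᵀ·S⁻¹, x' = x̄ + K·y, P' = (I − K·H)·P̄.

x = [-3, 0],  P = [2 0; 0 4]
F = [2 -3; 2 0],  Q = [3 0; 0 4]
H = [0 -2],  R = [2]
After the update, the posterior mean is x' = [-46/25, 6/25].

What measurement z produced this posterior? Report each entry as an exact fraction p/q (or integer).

z = [-1]

x̄ = F·x = [-6, -6]
P̄ = F·P·Fᵀ + Q = [47 8; 8 12]
S = H·P̄·Hᵀ + R = [50]
K = P̄·Hᵀ·S⁻¹ = [-8/25; -12/25]
x' − x̄ = [104/25, 156/25] = K·y
y = (KᵀK)⁻¹·Kᵀ·(x' − x̄) = [-13]
z = y + H·x̄ = [-13] + [12] = [-1]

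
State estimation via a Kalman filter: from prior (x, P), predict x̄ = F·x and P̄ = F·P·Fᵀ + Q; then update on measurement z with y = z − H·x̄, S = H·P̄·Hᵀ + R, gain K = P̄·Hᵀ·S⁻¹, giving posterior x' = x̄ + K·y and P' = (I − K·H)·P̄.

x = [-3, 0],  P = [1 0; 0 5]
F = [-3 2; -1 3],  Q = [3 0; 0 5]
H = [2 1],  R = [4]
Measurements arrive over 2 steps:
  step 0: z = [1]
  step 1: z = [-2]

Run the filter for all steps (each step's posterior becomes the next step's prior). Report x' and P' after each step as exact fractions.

step 0: x' = [179/63, -31/7], P' = [671/315 -106/35; -106/35 264/35]
step 1: x' = [-4215/3563, 424/3563], P' = [63027/35630 -5631/2545; -5631/2545 102514/17815]

step 0: x̄ = F·x = [9, 3]
step 0: P̄ = F·P·Fᵀ + Q = [32 33; 33 51]
step 0: y = z − H·x̄ = [-20]
step 0: S = H·P̄·Hᵀ + R = [315]
step 0: K = P̄·Hᵀ·S⁻¹ = [97/315; 13/35]
step 0: x' = x̄ + K·y = [179/63, -31/7]
step 0: P' = (I − K·H)·P̄ = [671/315 -106/35; -106/35 264/35]
step 1: x̄ = F·x = [-365/21, -1016/63]
step 1: P̄ = F·P·Fᵀ + Q = [3104/35 8921/105; 8921/105 29354/315]
step 1: y = z − H·x̄ = [440/9]
step 1: S = H·P̄·Hᵀ + R = [7126/9]
step 1: K = P̄·Hᵀ·S⁻¹ = [2361/7126; 1184/3563]
step 1: x' = x̄ + K·y = [-4215/3563, 424/3563]
step 1: P' = (I − K·H)·P̄ = [63027/35630 -5631/2545; -5631/2545 102514/17815]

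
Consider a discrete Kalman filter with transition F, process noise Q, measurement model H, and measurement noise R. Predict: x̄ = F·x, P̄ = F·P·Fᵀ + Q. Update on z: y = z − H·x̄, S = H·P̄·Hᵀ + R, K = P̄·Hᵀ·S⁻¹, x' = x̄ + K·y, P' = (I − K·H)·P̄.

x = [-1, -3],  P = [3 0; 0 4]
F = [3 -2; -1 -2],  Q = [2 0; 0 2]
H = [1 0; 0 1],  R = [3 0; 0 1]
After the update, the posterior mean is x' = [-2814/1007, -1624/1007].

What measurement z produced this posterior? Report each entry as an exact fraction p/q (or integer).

z = [-3, -2]

x̄ = F·x = [3, 7]
P̄ = F·P·Fᵀ + Q = [45 7; 7 21]
S = H·P̄·Hᵀ + R = [48 7; 7 22]
K = P̄·Hᵀ·S⁻¹ = [941/1007 21/1007; 7/1007 959/1007]
x' − x̄ = [-5835/1007, -8673/1007] = K·y
y = (KᵀK)⁻¹·Kᵀ·(x' − x̄) = [-6, -9]
z = y + H·x̄ = [-6, -9] + [3, 7] = [-3, -2]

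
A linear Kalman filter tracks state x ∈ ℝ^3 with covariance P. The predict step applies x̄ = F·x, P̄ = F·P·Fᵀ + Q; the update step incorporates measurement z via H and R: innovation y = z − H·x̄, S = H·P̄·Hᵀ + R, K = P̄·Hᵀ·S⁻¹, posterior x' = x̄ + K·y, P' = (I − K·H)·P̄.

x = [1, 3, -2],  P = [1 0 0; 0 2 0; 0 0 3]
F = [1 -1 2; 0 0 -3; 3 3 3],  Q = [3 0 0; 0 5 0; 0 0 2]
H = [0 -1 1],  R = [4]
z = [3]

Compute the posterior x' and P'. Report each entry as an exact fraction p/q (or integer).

x' = [-777/146, 699/146, 1125/146]
P' = [1539/146 -681/146 -549/146; -681/146 1191/146 955/146; -549/146 955/146 1287/146]

x̄ = F·x = [-6, 6, 6]
P̄ = F·P·Fᵀ + Q = [18 -18 15; -18 32 -27; 15 -27 56]
y = z − H·x̄ = [3]
S = H·P̄·Hᵀ + R = [146]
K = P̄·Hᵀ·S⁻¹ = [33/146; -59/146; 83/146]
x' = x̄ + K·y = [-777/146, 699/146, 1125/146]
P' = (I − K·H)·P̄ = [1539/146 -681/146 -549/146; -681/146 1191/146 955/146; -549/146 955/146 1287/146]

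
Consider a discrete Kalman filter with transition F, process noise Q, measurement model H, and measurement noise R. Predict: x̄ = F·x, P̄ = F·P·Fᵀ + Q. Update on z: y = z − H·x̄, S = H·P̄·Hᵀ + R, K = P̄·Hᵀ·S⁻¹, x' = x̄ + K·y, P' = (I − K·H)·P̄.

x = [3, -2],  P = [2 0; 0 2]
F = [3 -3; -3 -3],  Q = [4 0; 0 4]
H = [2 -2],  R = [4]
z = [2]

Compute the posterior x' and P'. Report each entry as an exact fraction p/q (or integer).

x̄ = F·x = [15, -3]
P̄ = F·P·Fᵀ + Q = [40 0; 0 40]
y = z − H·x̄ = [-34]
S = H·P̄·Hᵀ + R = [324]
K = P̄·Hᵀ·S⁻¹ = [20/81; -20/81]
x' = x̄ + K·y = [535/81, 437/81]
P' = (I − K·H)·P̄ = [1640/81 1600/81; 1600/81 1640/81]

x' = [535/81, 437/81]
P' = [1640/81 1600/81; 1600/81 1640/81]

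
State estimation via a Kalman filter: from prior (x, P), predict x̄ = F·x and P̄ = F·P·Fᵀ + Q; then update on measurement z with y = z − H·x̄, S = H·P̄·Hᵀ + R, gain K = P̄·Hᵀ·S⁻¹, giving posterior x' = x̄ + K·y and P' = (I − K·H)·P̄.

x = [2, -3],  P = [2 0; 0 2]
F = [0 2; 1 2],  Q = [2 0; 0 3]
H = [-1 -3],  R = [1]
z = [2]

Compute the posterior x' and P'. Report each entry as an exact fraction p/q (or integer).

x̄ = F·x = [-6, -4]
P̄ = F·P·Fᵀ + Q = [10 8; 8 13]
y = z − H·x̄ = [-16]
S = H·P̄·Hᵀ + R = [176]
K = P̄·Hᵀ·S⁻¹ = [-17/88; -47/176]
x' = x̄ + K·y = [-32/11, 3/11]
P' = (I − K·H)·P̄ = [151/44 -95/88; -95/88 79/176]

x' = [-32/11, 3/11]
P' = [151/44 -95/88; -95/88 79/176]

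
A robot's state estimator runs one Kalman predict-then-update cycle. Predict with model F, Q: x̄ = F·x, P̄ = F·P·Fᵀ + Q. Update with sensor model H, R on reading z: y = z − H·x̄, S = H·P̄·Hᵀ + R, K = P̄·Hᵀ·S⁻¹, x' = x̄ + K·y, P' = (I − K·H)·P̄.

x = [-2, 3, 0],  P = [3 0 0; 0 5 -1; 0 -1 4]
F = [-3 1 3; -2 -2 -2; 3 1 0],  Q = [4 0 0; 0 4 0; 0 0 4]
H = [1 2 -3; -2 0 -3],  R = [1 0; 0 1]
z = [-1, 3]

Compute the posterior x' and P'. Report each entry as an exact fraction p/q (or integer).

x̄ = F·x = [9, -2, -3]
P̄ = F·P·Fᵀ + Q = [66 -8 -25; -8 44 -26; -25 -26 36]
y = z − H·x̄ = [-15, 12]
S = H·P̄·Hᵀ + R = [997 305; 305 289]
K = P̄·Hᵀ·S⁻¹ = [26755/97554 -47477/97554; 1416/16259 3794/16259; -11925/65036 -467/65036]
x' = x̄ + K·y = [-31021/32518, -8230/16259, -21837/65036]
P' = (I − K·H)·P̄ = [194000/48777 -90814/16259 -80947/32518; -90814/16259 135032/16259 59278/16259; -80947/32518 59278/16259 108085/65036]

x' = [-31021/32518, -8230/16259, -21837/65036]
P' = [194000/48777 -90814/16259 -80947/32518; -90814/16259 135032/16259 59278/16259; -80947/32518 59278/16259 108085/65036]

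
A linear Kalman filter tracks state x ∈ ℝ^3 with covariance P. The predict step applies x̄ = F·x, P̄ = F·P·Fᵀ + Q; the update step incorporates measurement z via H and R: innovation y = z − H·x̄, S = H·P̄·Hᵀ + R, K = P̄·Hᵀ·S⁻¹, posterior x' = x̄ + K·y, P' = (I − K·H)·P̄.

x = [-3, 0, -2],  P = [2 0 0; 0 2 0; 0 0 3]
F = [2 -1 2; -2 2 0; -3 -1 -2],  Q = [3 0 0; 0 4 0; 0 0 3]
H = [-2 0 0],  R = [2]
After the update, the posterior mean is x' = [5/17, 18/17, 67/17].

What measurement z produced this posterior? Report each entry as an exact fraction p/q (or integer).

x̄ = F·x = [-10, 6, 13]
P̄ = F·P·Fᵀ + Q = [25 -12 -22; -12 20 8; -22 8 35]
S = H·P̄·Hᵀ + R = [102]
K = P̄·Hᵀ·S⁻¹ = [-25/51; 4/17; 22/51]
x' − x̄ = [175/17, -84/17, -154/17] = K·y
y = (KᵀK)⁻¹·Kᵀ·(x' − x̄) = [-21]
z = y + H·x̄ = [-21] + [20] = [-1]

z = [-1]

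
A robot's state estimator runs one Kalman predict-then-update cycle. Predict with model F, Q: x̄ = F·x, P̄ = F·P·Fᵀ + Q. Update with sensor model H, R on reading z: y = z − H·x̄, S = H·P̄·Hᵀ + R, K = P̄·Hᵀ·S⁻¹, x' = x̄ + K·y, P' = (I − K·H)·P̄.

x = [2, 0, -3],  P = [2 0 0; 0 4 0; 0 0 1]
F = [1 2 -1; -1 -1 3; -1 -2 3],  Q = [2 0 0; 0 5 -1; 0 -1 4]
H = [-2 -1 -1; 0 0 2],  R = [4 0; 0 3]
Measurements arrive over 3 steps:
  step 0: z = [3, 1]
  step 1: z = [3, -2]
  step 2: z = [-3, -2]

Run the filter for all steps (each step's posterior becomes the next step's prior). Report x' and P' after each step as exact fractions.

step 0: x' = [-2029/4757, -14719/4757, 1222/4757], P' = [13565/4757 -18089/4757 -2625/4757; -18089/4757 38404/4757 1854/4757; -2625/4757 1854/4757 3480/4757]
step 1: x' = [-9974371/7945263, 3158906/7945263, -2090891/2648421], P' = [21136730/7945263 -27656023/7945263 -1402787/2648421; -27656023/7945263 60644849/7945263 867139/2648421; -1402787/2648421 867139/2648421 645497/882807]
step 2: x' = [91289166619/58258944013, 37972171341/116517888026, -118983487751/116517888026], P' = [155363715867/58258944013 -203754195072/58258944013 -30909978210/58258944013; -203754195072/58258944013 892585247891/116517888026 38582446497/116517888026; -30909978210/58258944013 38582446497/116517888026 85192183707/116517888026]

step 0: x̄ = F·x = [5, -11, -11]
step 0: P̄ = F·P·Fᵀ + Q = [21 -13 -21; -13 20 18; -21 18 31]
step 0: y = z − H·x̄ = [-9, 23]
step 0: S = H·P̄·Hᵀ + R = [39 -14; -14 127]
step 0: K = P̄·Hᵀ·S⁻¹ = [-1604/4757 -1750/4757; -1020/4757 1236/4757; -21/4757 2320/4757]
step 0: x' = x̄ + K·y = [-2029/4757, -14719/4757, 1222/4757]
step 0: P' = (I − K·H)·P̄ = [13565/4757 -18089/4757 -2625/4757; -18089/4757 38404/4757 1854/4757; -2625/4757 1854/4757 3480/4757]
step 1: x̄ = F·x = [-32689/4757, 20414/4757, 35133/4757]
step 1: P̄ = F·P·Fᵀ + Q = [105653/4757 -44068/4757 -100933/4757; -44068/4757 75522/4757 61733/4757; -100933/4757 61733/4757 138675/4757]
step 1: y = z − H·x̄ = [4440/4757, -79780/4757]
step 1: S = H·P̄·Hᵀ + R = [199299/4757 2916/4757; 2916/4757 568971/4757]
step 1: K = P̄·Hᵀ·S⁻¹ = [-289141/882807 -2805574/7945263; -73465/294269 1734278/7945263; 54/294269 1290994/2648421]
step 1: x' = x̄ + K·y = [-9974371/7945263, 3158906/7945263, -2090891/2648421]
step 1: P' = (I − K·H)·P̄ = [21136730/7945263 -27656023/7945263 -1402787/2648421; -27656023/7945263 60644849/7945263 867139/2648421; -1402787/2648421 867139/2648421 645497/882807]
step 2: x̄ = F·x = [872038/2648421, -12002554/7945263, -5053820/2648421]
step 2: P̄ = F·P·Fᵀ + Q = [19200343/882807 -25170101/2648421 -6168243/294269; -25170101/2648421 128122769/7945263 35211922/2648421; -6168243/294269 35211922/2648421 25687945/882807]
step 2: y = z − H·x̄ = [-45767575/7945263, 4810798/2648421]
step 2: S = H·P̄·Hᵀ + R = [325367750/7945263 -2494766/2648421; -2494766/2648421 105400201/882807]
step 2: K = P̄·Hᵀ·S⁻¹ = [-19015814613/58258944013 -20606652140/58258944013; -29037728525/116517888026 12860815499/58258944013; -33679341/116517888026 28397394569/58258944013]
step 2: x' = x̄ + K·y = [91289166619/58258944013, 37972171341/116517888026, -118983487751/116517888026]
step 2: P' = (I − K·H)·P̄ = [155363715867/58258944013 -203754195072/58258944013 -30909978210/58258944013; -203754195072/58258944013 892585247891/116517888026 38582446497/116517888026; -30909978210/58258944013 38582446497/116517888026 85192183707/116517888026]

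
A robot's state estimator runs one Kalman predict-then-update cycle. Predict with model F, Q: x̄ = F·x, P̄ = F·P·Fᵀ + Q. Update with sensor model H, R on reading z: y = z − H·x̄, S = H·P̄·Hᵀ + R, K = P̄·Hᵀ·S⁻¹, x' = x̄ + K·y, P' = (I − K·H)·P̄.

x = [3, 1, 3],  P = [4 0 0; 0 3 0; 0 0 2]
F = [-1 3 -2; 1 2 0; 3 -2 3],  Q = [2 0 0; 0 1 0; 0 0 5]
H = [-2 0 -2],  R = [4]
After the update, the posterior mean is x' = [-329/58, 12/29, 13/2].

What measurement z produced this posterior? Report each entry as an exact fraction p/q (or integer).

z = [-1]

x̄ = F·x = [-6, 5, 16]
P̄ = F·P·Fᵀ + Q = [41 14 -42; 14 17 0; -42 0 71]
S = H·P̄·Hᵀ + R = [116]
K = P̄·Hᵀ·S⁻¹ = [1/58; -7/29; -1/2]
x' − x̄ = [19/58, -133/29, -19/2] = K·y
y = (KᵀK)⁻¹·Kᵀ·(x' − x̄) = [19]
z = y + H·x̄ = [19] + [-20] = [-1]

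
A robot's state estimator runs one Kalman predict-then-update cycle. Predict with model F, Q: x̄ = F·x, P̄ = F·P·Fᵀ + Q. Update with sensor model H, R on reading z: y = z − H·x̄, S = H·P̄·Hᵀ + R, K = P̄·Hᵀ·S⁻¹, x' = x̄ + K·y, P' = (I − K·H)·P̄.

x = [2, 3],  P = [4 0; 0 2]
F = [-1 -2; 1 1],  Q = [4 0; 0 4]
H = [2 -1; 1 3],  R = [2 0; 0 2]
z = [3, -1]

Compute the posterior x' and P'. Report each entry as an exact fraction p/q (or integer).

x̄ = F·x = [-8, 5]
P̄ = F·P·Fᵀ + Q = [16 -8; -8 10]
y = z − H·x̄ = [24, -8]
S = H·P̄·Hᵀ + R = [108 -38; -38 60]
K = P̄·Hᵀ·S⁻¹ = [524/1259 164/1259; -181/1259 347/1259]
x' = x̄ + K·y = [1192/1259, -825/1259]
P' = (I − K·H)·P̄ = [496/1259 -56/1259; -56/1259 250/1259]

x' = [1192/1259, -825/1259]
P' = [496/1259 -56/1259; -56/1259 250/1259]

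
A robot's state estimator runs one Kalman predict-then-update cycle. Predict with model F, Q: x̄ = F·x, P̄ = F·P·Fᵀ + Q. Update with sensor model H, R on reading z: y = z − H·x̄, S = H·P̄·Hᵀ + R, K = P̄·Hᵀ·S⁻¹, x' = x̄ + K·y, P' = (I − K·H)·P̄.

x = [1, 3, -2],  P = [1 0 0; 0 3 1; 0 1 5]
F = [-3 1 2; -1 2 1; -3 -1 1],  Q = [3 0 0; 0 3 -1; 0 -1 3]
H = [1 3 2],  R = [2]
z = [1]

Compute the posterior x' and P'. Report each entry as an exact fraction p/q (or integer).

x' = [-286/283, 1467/283, -1922/283]
P' = [2193/566 -939/566 453/566; -939/566 3541/566 -4739/566; 453/566 -4739/566 6939/566]

x̄ = F·x = [-4, 3, -8]
P̄ = F·P·Fᵀ + Q = [39 24 15; 24 25 2; 15 2 18]
y = z − H·x̄ = [12]
S = H·P̄·Hᵀ + R = [566]
K = P̄·Hᵀ·S⁻¹ = [141/566; 103/566; 57/566]
x' = x̄ + K·y = [-286/283, 1467/283, -1922/283]
P' = (I − K·H)·P̄ = [2193/566 -939/566 453/566; -939/566 3541/566 -4739/566; 453/566 -4739/566 6939/566]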